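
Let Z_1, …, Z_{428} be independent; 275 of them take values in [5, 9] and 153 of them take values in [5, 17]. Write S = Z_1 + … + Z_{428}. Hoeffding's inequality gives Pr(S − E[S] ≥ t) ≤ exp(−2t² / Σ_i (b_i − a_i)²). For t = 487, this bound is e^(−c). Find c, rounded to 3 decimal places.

Σ(b_i − a_i)² = 275·4² + 153·12² = 26432.
c = 2t² / 26432 = 2·487² / 26432 = 17.9456.

17.946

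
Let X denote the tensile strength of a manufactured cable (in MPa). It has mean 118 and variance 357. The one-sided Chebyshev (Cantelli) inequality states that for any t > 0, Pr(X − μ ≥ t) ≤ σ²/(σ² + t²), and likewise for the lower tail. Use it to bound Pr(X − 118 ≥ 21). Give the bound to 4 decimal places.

0.4474

Here σ² = 357 and t = 21, so σ² + t² = 798.
Cantelli's bound: 357/798 = 0.4474.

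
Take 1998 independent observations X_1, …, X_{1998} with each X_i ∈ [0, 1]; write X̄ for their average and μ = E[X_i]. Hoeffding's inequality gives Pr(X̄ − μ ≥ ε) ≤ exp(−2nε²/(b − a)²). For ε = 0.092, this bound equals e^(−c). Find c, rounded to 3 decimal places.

33.822

c = 2nε²/(b − a)² = 2·1998·0.092² / 1² = 33.8221.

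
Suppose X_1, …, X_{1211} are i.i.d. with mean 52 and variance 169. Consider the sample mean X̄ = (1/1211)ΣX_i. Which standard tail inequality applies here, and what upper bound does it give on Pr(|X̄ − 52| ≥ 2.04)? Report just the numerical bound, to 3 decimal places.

With mean and variance of each term known, Chebyshev's inequality bounds the deviation of the sum (or sample mean).
Var(X̄) = Var(X_i)/n = 169/1211 = 0.13955.
Chebyshev: Pr(|X̄ − 52| ≥ 2.04) ≤ Var(X̄)/(2.04)² = 169/(1211·2.04²) = 0.0335.

0.034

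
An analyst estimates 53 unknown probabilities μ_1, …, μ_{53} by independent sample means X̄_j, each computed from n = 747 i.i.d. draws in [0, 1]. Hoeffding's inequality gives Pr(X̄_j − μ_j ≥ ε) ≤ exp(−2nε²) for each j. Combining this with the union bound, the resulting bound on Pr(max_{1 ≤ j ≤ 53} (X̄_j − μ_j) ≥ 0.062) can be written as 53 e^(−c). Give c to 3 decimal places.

5.743

Union bound over the 53 events: Pr(max_{1 ≤ j ≤ 53} (X̄_j − μ_j) ≥ 0.062) ≤ 53·exp(−2nε²) = 53 exp(−2·747·0.062²).
So c = 2·747·0.062² = 5.7429.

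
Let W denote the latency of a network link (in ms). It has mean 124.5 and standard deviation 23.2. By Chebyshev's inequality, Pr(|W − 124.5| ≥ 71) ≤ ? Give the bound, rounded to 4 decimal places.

Chebyshev: Pr(|W − μ| ≥ t) ≤ Var(W)/t².
Var(W) = σ² = 23.2² = 538.24.
Bound = 538.24 / 5041 = 0.1068.

0.1068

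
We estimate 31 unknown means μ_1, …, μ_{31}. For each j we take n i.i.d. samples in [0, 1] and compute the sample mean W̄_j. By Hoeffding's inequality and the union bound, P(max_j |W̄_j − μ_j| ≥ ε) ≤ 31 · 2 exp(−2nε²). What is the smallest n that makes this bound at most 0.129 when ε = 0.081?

471

Need 2·31·exp(−2nε²) ≤ 0.129, i.e. exp(−2nε²) ≤ 0.129/62.
So 2nε² ≥ ln(62/0.129) = 6.175077.
Hence n ≥ 6.175077/(2·0.081²) = 470.590.
The smallest integer n is 471.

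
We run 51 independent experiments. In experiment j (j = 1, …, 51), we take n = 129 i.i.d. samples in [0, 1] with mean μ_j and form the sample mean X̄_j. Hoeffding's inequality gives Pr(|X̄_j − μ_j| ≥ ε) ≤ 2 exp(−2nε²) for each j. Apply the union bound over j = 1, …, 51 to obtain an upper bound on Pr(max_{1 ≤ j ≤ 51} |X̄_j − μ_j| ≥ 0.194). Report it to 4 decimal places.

Per-experiment Hoeffding bound: 2·exp(−2·129·0.194²) = 2·exp(−9.71009) = 0.00012134.
Union bound over 51 events: 51·0.00012134 = 0.00619.

0.0062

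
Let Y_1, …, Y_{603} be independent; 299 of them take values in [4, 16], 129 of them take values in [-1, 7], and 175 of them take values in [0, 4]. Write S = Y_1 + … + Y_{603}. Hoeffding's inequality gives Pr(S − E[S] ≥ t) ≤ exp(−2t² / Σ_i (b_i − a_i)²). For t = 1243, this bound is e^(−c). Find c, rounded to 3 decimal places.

Σ(b_i − a_i)² = 299·12² + 129·8² + 175·4² = 54112.
c = 2t² / 54112 = 2·1243² / 54112 = 57.1056.

57.106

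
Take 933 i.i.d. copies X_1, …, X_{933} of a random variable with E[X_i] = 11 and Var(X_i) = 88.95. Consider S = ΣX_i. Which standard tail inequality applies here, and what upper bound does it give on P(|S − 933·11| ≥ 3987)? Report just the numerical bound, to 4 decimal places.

With mean and variance of each term known, Chebyshev's inequality bounds the deviation of the sum (or sample mean).
Var(S) = n·Var(X_i) = 933·88.95 = 82990.35.
Chebyshev: P(|S − 933·11| ≥ 3987) ≤ Var(S)/3987² = 82990.35/15896169 = 0.0052.

0.0052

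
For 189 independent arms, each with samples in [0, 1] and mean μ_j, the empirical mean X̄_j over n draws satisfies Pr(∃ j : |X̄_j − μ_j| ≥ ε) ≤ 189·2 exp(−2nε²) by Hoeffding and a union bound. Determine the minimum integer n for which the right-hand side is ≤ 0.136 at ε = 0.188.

113

Need 2·189·exp(−2nε²) ≤ 0.136, i.e. exp(−2nε²) ≤ 0.136/378.
So 2nε² ≥ ln(378/0.136) = 7.929995.
Hence n ≥ 7.929995/(2·0.188²) = 112.183.
The smallest integer n is 113.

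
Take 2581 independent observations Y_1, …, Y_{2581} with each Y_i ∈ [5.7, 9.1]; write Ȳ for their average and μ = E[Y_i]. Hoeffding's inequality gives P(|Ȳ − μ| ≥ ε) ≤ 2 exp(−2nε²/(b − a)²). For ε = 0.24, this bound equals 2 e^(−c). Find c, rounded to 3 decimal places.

25.721

c = 2nε²/(b − a)² = 2·2581·0.24² / 3.4² = 25.7207.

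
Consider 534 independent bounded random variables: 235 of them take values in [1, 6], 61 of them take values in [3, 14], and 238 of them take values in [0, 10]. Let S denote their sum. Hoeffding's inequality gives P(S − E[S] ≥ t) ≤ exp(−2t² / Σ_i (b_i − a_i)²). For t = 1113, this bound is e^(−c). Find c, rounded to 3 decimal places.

Σ(b_i − a_i)² = 235·5² + 61·11² + 238·10² = 37056.
c = 2t² / 37056 = 2·1113² / 37056 = 66.8593.

66.859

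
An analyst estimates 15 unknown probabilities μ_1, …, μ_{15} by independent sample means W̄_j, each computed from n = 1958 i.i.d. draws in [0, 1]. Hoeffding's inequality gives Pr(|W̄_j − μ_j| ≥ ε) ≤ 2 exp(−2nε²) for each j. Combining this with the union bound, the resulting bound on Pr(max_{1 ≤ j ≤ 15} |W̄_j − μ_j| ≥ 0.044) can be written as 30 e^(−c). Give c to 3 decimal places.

7.581

Union bound over the 15 events: Pr(max_{1 ≤ j ≤ 15} |W̄_j − μ_j| ≥ 0.044) ≤ 15·2·exp(−2nε²) = 30 exp(−2·1958·0.044²).
So c = 2·1958·0.044² = 7.5814.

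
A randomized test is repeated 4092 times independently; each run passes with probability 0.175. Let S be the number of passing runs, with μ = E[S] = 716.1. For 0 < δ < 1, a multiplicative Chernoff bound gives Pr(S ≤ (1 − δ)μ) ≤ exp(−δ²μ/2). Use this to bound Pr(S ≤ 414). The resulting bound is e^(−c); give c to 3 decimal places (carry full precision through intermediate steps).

Write 414 = (1 − δ)μ, so δ = 1 − 414/716.1 = 0.4218685…
Then the exponent is δ²μ/2 = (μ − 414)²/(2μ) = 63.723230.

63.723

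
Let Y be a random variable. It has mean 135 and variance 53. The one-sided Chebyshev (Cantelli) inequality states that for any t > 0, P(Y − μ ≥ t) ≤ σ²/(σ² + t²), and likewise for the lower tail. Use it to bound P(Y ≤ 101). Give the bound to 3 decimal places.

Here σ² = 53 and t = 34, so σ² + t² = 1209.
Cantelli's bound: 53/1209 = 0.0438.

0.044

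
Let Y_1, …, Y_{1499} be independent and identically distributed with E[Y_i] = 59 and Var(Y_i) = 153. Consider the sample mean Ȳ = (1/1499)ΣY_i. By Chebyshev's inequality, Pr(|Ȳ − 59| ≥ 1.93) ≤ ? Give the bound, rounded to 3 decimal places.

0.027

Var(Ȳ) = Var(Y_i)/n = 153/1499 = 0.10207.
Chebyshev: Pr(|Ȳ − 59| ≥ 1.93) ≤ Var(Ȳ)/(1.93)² = 153/(1499·1.93²) = 0.0274.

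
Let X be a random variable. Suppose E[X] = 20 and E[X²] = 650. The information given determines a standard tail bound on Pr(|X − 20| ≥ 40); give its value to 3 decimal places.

The first two moments determine the variance, so Chebyshev's inequality is the sharpest standard bound available.
Var(X) = E[X²] − (E[X])² = 650 − 400 = 250.
Chebyshev's inequality: Pr(|X − μ| ≥ t) ≤ Var(X)/t² = 250/1600 = 0.1562.

0.156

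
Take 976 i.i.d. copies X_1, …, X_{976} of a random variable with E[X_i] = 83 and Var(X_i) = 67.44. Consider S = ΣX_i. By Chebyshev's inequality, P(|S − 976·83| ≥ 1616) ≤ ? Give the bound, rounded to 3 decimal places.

0.025

Var(S) = n·Var(X_i) = 976·67.44 = 65821.44.
Chebyshev: P(|S − 976·83| ≥ 1616) ≤ Var(S)/1616² = 65821.44/2611456 = 0.0252.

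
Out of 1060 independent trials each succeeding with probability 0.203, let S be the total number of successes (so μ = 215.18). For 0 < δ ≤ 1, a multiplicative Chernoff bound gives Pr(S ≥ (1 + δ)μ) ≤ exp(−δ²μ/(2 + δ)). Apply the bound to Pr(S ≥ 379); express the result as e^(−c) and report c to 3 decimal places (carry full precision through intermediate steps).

Write 379 = (1 + δ)μ, so δ = 379/215.18 − 1 = 0.7613161…
Then the exponent is δ²μ/(2 + δ) = (379 − μ)² / (μ·(2 + δ)) = 45.166435.

45.166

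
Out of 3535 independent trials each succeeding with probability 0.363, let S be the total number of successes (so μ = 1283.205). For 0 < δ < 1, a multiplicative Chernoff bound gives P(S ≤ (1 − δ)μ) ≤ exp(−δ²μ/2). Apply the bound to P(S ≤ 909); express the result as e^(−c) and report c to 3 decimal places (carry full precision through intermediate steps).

54.562

Write 909 = (1 − δ)μ, so δ = 1 − 909/1283.205 = 0.2916175…
Then the exponent is δ²μ/2 = (μ − 909)²/(2μ) = 54.562358.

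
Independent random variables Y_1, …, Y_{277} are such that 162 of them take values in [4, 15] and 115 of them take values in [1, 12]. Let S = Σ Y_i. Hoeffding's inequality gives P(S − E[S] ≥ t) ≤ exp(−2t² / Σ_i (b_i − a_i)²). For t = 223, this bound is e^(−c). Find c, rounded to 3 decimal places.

2.967

Σ(b_i − a_i)² = 162·11² + 115·11² = 33517.
c = 2t² / 33517 = 2·223² / 33517 = 2.9674.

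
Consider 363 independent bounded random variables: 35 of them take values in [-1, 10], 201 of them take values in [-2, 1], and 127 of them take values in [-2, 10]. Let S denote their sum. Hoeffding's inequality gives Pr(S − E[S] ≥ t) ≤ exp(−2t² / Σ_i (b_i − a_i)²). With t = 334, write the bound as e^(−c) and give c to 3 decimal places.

Σ(b_i − a_i)² = 35·11² + 201·3² + 127·12² = 24332.
c = 2t² / 24332 = 2·334² / 24332 = 9.1695.

9.169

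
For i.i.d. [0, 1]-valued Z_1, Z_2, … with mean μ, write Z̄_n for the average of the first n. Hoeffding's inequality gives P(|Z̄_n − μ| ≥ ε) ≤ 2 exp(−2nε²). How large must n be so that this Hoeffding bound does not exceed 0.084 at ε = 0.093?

184

Require 2·exp(−2nε²) ≤ 0.084, i.e. 2nε² ≥ ln(2/0.084) = 3.170086.
So n ≥ 3.170086 / (2·0.093²) = 183.263.
The smallest integer n is 184.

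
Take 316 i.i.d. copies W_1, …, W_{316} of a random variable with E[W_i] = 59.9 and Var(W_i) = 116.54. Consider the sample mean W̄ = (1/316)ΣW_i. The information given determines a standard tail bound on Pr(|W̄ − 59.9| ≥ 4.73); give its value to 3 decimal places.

0.016

With mean and variance of each term known, Chebyshev's inequality bounds the deviation of the sum (or sample mean).
Var(W̄) = Var(W_i)/n = 116.54/316 = 0.3688.
Chebyshev: Pr(|W̄ − 59.9| ≥ 4.73) ≤ Var(W̄)/(4.73)² = 116.54/(316·4.73²) = 0.0165.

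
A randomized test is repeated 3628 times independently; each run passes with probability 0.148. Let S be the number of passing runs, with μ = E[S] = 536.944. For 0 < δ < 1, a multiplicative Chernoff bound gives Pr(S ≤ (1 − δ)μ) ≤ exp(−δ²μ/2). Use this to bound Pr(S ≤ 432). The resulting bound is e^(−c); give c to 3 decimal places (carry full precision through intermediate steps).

10.255

Write 432 = (1 − δ)μ, so δ = 1 − 432/536.944 = 0.1954468…
Then the exponent is δ²μ/2 = (μ − 432)²/(2μ) = 10.255486.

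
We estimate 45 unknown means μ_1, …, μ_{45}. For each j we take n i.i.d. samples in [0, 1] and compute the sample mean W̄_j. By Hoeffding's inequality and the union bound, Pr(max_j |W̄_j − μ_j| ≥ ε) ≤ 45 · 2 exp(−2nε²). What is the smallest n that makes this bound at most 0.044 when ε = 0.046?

Need 2·45·exp(−2nε²) ≤ 0.044, i.e. exp(−2nε²) ≤ 0.044/90.
So 2nε² ≥ ln(90/0.044) = 7.623375.
Hence n ≥ 7.623375/(2·0.046²) = 1801.365.
The smallest integer n is 1802.

1802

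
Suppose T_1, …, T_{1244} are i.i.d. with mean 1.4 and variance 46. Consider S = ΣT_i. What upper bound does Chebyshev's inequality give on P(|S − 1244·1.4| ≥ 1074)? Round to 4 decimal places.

Var(S) = n·Var(T_i) = 1244·46 = 57224.
Chebyshev: P(|S − 1244·1.4| ≥ 1074) ≤ Var(S)/1074² = 57224/1153476 = 0.0496.

0.0496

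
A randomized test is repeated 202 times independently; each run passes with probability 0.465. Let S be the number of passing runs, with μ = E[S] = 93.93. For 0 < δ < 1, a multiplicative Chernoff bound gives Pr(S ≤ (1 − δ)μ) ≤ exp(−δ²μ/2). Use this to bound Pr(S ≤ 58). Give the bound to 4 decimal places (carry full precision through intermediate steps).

0.0010

Write 58 = (1 − δ)μ, so δ = 1 − 58/93.93 = 0.3825189…
Then the exponent is δ²μ/2 = (μ − 58)²/(2μ) = 6.871952.
Bound = exp(−6.871952) = 0.00104.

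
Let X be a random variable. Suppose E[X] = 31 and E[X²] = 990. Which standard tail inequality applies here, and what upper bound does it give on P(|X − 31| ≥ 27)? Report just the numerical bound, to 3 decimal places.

The first two moments determine the variance, so Chebyshev's inequality is the sharpest standard bound available.
Var(X) = E[X²] − (E[X])² = 990 − 961 = 29.
Chebyshev's inequality: P(|X − μ| ≥ t) ≤ Var(X)/t² = 29/729 = 0.0398.

0.040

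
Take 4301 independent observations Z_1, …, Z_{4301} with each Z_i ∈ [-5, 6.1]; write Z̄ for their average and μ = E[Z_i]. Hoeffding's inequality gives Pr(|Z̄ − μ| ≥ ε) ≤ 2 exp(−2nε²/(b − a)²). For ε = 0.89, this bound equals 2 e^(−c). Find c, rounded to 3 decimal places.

c = 2nε²/(b − a)² = 2·4301·0.89² / 11.1² = 55.3011.

55.301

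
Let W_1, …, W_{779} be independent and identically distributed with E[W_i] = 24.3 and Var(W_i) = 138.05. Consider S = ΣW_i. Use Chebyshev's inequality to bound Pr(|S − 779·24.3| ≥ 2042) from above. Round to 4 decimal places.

0.0258

Var(S) = n·Var(W_i) = 779·138.05 = 107540.95.
Chebyshev: Pr(|S − 779·24.3| ≥ 2042) ≤ Var(S)/2042² = 107540.95/4169764 = 0.0258.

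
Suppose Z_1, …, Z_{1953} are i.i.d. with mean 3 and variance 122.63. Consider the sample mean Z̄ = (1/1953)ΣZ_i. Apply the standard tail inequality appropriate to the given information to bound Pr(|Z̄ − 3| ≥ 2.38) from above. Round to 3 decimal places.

With mean and variance of each term known, Chebyshev's inequality bounds the deviation of the sum (or sample mean).
Var(Z̄) = Var(Z_i)/n = 122.63/1953 = 0.062791.
Chebyshev: Pr(|Z̄ − 3| ≥ 2.38) ≤ Var(Z̄)/(2.38)² = 122.63/(1953·2.38²) = 0.0111.

0.011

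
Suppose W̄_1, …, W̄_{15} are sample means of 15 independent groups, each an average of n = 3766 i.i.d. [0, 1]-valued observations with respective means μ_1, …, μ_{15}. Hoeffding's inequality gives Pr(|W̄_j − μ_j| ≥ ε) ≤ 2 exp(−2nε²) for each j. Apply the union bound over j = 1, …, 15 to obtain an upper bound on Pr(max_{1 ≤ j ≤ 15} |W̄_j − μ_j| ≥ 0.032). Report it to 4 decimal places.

Per-experiment Hoeffding bound: 2·exp(−2·3766·0.032²) = 2·exp(−7.71277) = 0.00089416.
Union bound over 15 events: 15·0.00089416 = 0.01341.

0.0134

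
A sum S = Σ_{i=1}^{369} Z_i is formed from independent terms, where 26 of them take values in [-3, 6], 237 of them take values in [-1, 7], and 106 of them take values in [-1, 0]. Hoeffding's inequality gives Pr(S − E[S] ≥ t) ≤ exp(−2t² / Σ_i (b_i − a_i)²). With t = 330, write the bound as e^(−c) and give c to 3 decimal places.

Σ(b_i − a_i)² = 26·9² + 237·8² + 106·1² = 17380.
c = 2t² / 17380 = 2·330² / 17380 = 12.5316.

12.532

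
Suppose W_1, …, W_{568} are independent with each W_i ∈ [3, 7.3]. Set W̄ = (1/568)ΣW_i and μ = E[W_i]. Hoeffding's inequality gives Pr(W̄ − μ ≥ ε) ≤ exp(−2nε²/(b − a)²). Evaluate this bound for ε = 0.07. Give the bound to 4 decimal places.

Exponent: 2nε²/(b − a)² = 2·568·0.07² / 4.3² = 0.30105.
Bound = exp(−0.30105) = 0.74004.

0.7400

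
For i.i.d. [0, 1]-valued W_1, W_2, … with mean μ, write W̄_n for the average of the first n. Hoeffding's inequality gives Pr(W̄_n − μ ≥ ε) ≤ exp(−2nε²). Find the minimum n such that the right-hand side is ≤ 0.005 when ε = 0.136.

144

Require exp(−2nε²) ≤ 0.005, i.e. 2nε² ≥ ln(1/0.005) = 5.298317.
So n ≥ 5.298317 / (2·0.136²) = 143.229.
The smallest integer n is 144.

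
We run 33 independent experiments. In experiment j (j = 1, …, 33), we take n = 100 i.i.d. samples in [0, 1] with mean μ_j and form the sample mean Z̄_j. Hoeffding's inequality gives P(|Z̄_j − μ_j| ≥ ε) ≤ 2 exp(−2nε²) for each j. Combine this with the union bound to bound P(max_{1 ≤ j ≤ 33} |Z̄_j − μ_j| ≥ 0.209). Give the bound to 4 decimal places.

Per-experiment Hoeffding bound: 2·exp(−2·100·0.209²) = 2·exp(−8.73620) = 0.00032133.
Union bound over 33 events: 33·0.00032133 = 0.01060.

0.0106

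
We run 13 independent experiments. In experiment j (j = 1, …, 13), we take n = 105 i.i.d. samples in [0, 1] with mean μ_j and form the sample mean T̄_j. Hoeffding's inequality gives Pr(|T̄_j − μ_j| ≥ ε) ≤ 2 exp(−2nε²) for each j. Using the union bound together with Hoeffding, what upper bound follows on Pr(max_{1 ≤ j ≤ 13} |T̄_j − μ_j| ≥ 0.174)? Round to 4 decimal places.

Per-experiment Hoeffding bound: 2·exp(−2·105·0.174²) = 2·exp(−6.35796) = 0.0034658.
Union bound over 13 events: 13·0.0034658 = 0.04506.

0.0451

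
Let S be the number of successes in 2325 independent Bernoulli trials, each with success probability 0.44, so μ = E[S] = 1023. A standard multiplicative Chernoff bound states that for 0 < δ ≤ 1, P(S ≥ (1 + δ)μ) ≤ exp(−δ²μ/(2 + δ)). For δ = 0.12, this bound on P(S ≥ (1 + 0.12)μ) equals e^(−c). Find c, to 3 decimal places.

6.949

c = δ²μ/(2 + δ) = 0.12²·1023/(2 + 0.12) = 6.9487.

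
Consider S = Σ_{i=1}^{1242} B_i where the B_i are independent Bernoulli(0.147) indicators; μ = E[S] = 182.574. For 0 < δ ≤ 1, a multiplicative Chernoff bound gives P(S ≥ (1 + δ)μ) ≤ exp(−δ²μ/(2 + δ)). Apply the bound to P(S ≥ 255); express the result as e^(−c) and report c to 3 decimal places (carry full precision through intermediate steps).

Write 255 = (1 + δ)μ, so δ = 255/182.574 − 1 = 0.3966939…
Then the exponent is δ²μ/(2 + δ) = (255 − μ)² / (μ·(2 + δ)) = 11.987745.

11.988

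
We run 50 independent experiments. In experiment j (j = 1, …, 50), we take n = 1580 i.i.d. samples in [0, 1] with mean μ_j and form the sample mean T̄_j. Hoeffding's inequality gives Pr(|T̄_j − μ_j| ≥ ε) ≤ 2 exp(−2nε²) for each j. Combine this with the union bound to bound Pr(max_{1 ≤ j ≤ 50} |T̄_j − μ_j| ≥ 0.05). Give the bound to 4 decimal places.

0.0371

Per-experiment Hoeffding bound: 2·exp(−2·1580·0.05²) = 2·exp(−7.90000) = 0.00074149.
Union bound over 50 events: 50·0.00074149 = 0.03707.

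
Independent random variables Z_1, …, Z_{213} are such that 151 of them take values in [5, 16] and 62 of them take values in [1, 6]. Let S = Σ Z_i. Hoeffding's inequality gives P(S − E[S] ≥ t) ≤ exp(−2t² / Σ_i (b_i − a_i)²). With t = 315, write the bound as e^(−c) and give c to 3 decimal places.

10.012

Σ(b_i − a_i)² = 151·11² + 62·5² = 19821.
c = 2t² / 19821 = 2·315² / 19821 = 10.0121.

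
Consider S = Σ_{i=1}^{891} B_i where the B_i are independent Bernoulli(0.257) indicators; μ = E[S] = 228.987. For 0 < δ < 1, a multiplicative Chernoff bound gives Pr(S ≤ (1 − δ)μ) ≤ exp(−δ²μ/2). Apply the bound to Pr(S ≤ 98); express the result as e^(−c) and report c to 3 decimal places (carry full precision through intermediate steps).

Write 98 = (1 − δ)μ, so δ = 1 − 98/228.987 = 0.5720281…
Then the exponent is δ²μ/2 = (μ − 98)²/(2μ) = 37.464123.

37.464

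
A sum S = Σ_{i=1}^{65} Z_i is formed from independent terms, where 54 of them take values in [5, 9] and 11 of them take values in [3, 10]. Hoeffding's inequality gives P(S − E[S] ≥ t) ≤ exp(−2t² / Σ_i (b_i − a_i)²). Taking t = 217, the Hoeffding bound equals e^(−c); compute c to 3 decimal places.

Σ(b_i − a_i)² = 54·4² + 11·7² = 1403.
c = 2t² / 1403 = 2·217² / 1403 = 67.1262.

67.126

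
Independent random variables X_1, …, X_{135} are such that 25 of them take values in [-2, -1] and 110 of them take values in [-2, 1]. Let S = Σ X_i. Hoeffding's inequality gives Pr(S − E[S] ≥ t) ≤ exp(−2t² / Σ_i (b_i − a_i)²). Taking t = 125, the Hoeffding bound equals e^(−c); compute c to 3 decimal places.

Σ(b_i − a_i)² = 25·1² + 110·3² = 1015.
c = 2t² / 1015 = 2·125² / 1015 = 30.7882.

30.788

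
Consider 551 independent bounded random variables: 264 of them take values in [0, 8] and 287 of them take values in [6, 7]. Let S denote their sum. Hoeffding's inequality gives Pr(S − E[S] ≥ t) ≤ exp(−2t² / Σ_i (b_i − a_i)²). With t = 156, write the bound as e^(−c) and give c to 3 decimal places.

Σ(b_i − a_i)² = 264·8² + 287·1² = 17183.
c = 2t² / 17183 = 2·156² / 17183 = 2.8326.

2.833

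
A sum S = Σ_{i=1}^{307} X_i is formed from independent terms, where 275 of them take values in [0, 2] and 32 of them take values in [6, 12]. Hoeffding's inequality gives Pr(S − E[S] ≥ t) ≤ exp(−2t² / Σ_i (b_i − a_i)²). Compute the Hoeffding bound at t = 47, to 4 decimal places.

0.1406

Σ(b_i − a_i)² = 275·2² + 32·6² = 2252.
Exponent = 2·47² / 2252 = 1.96181.
Bound = exp(−1.96181) = 0.14060.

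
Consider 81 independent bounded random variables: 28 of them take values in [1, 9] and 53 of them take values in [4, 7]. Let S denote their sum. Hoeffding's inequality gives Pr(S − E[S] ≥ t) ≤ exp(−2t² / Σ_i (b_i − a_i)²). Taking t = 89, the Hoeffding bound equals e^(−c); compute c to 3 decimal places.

Σ(b_i − a_i)² = 28·8² + 53·3² = 2269.
c = 2t² / 2269 = 2·89² / 2269 = 6.9819.

6.982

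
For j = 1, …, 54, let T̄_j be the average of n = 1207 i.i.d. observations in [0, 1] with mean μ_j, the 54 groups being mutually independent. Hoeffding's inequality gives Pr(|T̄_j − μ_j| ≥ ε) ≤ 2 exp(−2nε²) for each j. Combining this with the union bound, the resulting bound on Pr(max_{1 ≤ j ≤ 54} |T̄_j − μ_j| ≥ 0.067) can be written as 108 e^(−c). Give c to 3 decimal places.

10.836

Union bound over the 54 events: Pr(max_{1 ≤ j ≤ 54} |T̄_j − μ_j| ≥ 0.067) ≤ 54·2·exp(−2nε²) = 108 exp(−2·1207·0.067²).
So c = 2·1207·0.067² = 10.8364.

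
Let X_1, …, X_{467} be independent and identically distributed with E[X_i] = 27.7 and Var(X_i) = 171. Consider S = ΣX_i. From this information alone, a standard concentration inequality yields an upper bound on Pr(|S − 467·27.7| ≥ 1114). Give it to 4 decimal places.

With mean and variance of each term known, Chebyshev's inequality bounds the deviation of the sum (or sample mean).
Var(S) = n·Var(X_i) = 467·171 = 79857.
Chebyshev: Pr(|S − 467·27.7| ≥ 1114) ≤ Var(S)/1114² = 79857/1240996 = 0.0643.

0.0643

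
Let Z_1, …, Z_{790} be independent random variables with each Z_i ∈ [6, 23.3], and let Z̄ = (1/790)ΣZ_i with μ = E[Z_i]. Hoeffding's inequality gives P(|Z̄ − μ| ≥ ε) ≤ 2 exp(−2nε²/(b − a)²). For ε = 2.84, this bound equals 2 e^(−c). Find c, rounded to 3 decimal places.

c = 2nε²/(b − a)² = 2·790·2.84² / 17.3² = 42.5796.

42.580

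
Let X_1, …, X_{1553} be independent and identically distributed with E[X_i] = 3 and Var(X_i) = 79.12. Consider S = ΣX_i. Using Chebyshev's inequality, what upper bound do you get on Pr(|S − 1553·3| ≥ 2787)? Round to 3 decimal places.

Var(S) = n·Var(X_i) = 1553·79.12 = 122873.36.
Chebyshev: Pr(|S − 1553·3| ≥ 2787) ≤ Var(S)/2787² = 122873.36/7767369 = 0.0158.

0.016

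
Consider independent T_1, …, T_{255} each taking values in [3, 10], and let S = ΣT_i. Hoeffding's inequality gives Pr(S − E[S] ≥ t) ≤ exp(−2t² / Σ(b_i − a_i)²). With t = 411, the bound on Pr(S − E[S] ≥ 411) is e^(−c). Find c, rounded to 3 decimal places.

Σ(b_i − a_i)² = 255·(7)² = 12495.
c = 2t²/12495 = 2·411²/12495 = 27.0382.

27.038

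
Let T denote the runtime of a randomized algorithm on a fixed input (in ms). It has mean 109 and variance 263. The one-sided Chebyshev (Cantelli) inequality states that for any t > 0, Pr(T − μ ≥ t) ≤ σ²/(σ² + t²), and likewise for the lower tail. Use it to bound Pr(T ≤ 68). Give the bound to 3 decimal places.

Here σ² = 263 and t = 41, so σ² + t² = 1944.
Cantelli's bound: 263/1944 = 0.1353.

0.135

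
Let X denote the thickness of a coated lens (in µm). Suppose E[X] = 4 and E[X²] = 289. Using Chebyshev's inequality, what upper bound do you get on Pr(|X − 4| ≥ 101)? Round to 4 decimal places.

Var(X) = E[X²] − (E[X])² = 289 − 16 = 273.
Chebyshev's inequality: Pr(|X − μ| ≥ t) ≤ Var(X)/t² = 273/10201 = 0.0268.

0.0268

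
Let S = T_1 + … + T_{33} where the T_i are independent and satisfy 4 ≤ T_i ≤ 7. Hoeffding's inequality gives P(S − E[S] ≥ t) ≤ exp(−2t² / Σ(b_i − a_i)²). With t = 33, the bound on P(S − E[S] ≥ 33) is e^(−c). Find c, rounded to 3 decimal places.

Σ(b_i − a_i)² = 33·(3)² = 297.
c = 2t²/297 = 2·33²/297 = 7.3333.

7.333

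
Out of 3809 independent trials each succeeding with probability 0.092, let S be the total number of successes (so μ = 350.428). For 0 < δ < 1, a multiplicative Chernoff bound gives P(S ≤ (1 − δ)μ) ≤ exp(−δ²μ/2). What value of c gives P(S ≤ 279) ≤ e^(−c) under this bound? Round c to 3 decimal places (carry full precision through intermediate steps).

7.280

Write 279 = (1 − δ)μ, so δ = 1 − 279/350.428 = 0.2038307…
Then the exponent is δ²μ/2 = (μ − 279)²/(2μ) = 7.279611.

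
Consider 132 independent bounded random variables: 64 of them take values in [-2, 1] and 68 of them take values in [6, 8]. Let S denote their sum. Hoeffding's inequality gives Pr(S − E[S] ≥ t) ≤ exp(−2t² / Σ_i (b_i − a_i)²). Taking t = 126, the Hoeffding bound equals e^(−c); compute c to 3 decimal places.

Σ(b_i − a_i)² = 64·3² + 68·2² = 848.
c = 2t² / 848 = 2·126² / 848 = 37.4434.

37.443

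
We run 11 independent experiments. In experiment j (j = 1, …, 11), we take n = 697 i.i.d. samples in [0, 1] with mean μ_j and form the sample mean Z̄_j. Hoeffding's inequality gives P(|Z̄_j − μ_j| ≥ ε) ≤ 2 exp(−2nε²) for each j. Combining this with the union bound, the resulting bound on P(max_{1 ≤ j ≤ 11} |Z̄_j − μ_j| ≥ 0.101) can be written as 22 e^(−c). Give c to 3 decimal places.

Union bound over the 11 events: P(max_{1 ≤ j ≤ 11} |Z̄_j − μ_j| ≥ 0.101) ≤ 11·2·exp(−2nε²) = 22 exp(−2·697·0.101²).
So c = 2·697·0.101² = 14.2202.

14.220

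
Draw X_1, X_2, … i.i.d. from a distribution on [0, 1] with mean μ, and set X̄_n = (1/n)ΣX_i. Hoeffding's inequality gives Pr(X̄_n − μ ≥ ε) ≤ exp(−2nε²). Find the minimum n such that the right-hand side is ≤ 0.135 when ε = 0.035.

Require exp(−2nε²) ≤ 0.135, i.e. 2nε² ≥ ln(1/0.135) = 2.002481.
So n ≥ 2.002481 / (2·0.035²) = 817.339.
The smallest integer n is 818.

818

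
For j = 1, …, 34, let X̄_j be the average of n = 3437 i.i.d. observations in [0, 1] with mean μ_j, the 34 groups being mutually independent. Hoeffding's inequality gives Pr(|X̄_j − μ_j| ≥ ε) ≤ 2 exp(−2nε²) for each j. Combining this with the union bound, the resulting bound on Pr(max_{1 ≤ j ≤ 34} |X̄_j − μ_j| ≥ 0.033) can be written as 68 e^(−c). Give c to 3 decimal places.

Union bound over the 34 events: Pr(max_{1 ≤ j ≤ 34} |X̄_j − μ_j| ≥ 0.033) ≤ 34·2·exp(−2nε²) = 68 exp(−2·3437·0.033²).
So c = 2·3437·0.033² = 7.4858.

7.486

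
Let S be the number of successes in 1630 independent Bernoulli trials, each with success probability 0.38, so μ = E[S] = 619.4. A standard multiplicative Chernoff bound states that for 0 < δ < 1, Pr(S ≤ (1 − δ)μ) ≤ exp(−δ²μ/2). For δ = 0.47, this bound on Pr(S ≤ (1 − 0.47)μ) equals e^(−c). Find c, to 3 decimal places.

c = δ²μ/2 = 0.47²·619.4/2 = 68.4127.

68.413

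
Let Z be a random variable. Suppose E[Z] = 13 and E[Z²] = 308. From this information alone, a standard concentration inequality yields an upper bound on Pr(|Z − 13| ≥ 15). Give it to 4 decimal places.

0.6178

The first two moments determine the variance, so Chebyshev's inequality is the sharpest standard bound available.
Var(Z) = E[Z²] − (E[Z])² = 308 − 169 = 139.
Chebyshev's inequality: Pr(|Z − μ| ≥ t) ≤ Var(Z)/t² = 139/225 = 0.6178.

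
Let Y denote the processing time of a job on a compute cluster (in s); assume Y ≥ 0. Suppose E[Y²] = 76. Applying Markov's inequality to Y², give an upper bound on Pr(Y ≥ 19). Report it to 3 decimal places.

0.211

Since Y ≥ 0, the event {Y ≥ 19} is the same as {Y² ≥ 361}.
Markov's inequality applied to Y² gives Pr(Y² ≥ 361) ≤ E[Y²]/361 = 76/361 = 0.2105.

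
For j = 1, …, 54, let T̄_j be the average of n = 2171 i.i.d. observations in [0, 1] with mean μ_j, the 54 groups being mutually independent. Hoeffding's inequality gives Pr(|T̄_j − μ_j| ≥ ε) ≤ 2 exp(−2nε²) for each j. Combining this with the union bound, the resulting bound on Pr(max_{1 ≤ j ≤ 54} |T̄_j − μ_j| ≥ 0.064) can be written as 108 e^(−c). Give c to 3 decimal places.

Union bound over the 54 events: Pr(max_{1 ≤ j ≤ 54} |T̄_j − μ_j| ≥ 0.064) ≤ 54·2·exp(−2nε²) = 108 exp(−2·2171·0.064²).
So c = 2·2171·0.064² = 17.7848.

17.785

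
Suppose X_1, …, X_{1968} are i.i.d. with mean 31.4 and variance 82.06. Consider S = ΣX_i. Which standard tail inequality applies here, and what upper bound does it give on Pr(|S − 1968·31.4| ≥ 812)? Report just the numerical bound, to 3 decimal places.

With mean and variance of each term known, Chebyshev's inequality bounds the deviation of the sum (or sample mean).
Var(S) = n·Var(X_i) = 1968·82.06 = 161494.08.
Chebyshev: Pr(|S − 1968·31.4| ≥ 812) ≤ Var(S)/812² = 161494.08/659344 = 0.2449.

0.245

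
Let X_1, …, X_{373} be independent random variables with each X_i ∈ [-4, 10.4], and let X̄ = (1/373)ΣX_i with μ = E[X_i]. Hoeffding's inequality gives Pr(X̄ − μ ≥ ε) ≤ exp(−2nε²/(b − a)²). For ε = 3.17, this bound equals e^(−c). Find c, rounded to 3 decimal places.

36.152

c = 2nε²/(b − a)² = 2·373·3.17² / 14.4² = 36.1520.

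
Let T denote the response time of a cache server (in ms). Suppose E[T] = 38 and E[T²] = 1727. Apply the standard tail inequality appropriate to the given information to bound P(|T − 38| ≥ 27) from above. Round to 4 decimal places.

The first two moments determine the variance, so Chebyshev's inequality is the sharpest standard bound available.
Var(T) = E[T²] − (E[T])² = 1727 − 1444 = 283.
Chebyshev's inequality: P(|T − μ| ≥ t) ≤ Var(T)/t² = 283/729 = 0.3882.

0.3882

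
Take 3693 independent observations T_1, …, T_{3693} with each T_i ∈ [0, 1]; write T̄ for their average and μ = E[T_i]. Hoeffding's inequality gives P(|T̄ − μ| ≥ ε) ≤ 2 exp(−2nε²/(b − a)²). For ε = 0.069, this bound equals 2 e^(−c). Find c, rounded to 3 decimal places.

c = 2nε²/(b − a)² = 2·3693·0.069² / 1² = 35.1647.

35.165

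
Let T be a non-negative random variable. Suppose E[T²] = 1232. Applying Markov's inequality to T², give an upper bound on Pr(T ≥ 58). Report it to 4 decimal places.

0.3662

Since T ≥ 0, the event {T ≥ 58} is the same as {T² ≥ 3364}.
Markov's inequality applied to T² gives Pr(T² ≥ 3364) ≤ E[T²]/3364 = 1232/3364 = 0.3662.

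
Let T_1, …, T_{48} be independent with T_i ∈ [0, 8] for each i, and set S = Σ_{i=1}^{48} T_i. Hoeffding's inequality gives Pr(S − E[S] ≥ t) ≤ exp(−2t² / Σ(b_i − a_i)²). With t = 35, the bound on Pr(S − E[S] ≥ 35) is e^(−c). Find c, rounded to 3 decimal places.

0.798

Σ(b_i − a_i)² = 48·(8)² = 3072.
c = 2t²/3072 = 2·35²/3072 = 0.7975.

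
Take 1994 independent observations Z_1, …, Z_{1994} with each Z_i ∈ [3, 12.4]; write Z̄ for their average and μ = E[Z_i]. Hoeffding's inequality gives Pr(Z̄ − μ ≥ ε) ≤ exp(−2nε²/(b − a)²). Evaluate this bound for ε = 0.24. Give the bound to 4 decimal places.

Exponent: 2nε²/(b − a)² = 2·1994·0.24² / 9.4² = 2.59969.
Bound = exp(−2.59969) = 0.07430.

0.0743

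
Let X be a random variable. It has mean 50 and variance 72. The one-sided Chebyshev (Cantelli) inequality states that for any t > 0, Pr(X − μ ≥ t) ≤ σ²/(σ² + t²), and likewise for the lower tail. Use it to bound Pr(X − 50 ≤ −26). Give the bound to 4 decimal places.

Here σ² = 72 and t = 26, so σ² + t² = 748.
Cantelli's bound: 72/748 = 0.0963.

0.0963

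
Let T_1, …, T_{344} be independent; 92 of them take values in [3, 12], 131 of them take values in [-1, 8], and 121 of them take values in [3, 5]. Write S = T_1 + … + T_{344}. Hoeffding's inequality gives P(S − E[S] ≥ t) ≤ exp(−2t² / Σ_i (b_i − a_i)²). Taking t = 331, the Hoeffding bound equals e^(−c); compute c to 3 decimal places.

11.814

Σ(b_i − a_i)² = 92·9² + 131·9² + 121·2² = 18547.
c = 2t² / 18547 = 2·331² / 18547 = 11.8144.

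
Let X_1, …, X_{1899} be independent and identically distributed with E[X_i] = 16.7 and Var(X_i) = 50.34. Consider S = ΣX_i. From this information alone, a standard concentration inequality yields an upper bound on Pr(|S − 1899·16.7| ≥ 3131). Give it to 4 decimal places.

0.0098

With mean and variance of each term known, Chebyshev's inequality bounds the deviation of the sum (or sample mean).
Var(S) = n·Var(X_i) = 1899·50.34 = 95595.66.
Chebyshev: Pr(|S − 1899·16.7| ≥ 3131) ≤ Var(S)/3131² = 95595.66/9803161 = 0.0098.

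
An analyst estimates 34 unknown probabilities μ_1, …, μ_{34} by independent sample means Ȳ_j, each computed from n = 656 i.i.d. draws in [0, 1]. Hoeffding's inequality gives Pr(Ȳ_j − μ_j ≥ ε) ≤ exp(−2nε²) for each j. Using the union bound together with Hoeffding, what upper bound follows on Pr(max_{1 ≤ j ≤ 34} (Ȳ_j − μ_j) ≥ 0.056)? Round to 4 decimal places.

0.5554

Per-experiment Hoeffding bound: exp(−2·656·0.056²) = exp(−4.11443) = 0.016335.
Union bound over 34 events: 34·0.016335 = 0.55540.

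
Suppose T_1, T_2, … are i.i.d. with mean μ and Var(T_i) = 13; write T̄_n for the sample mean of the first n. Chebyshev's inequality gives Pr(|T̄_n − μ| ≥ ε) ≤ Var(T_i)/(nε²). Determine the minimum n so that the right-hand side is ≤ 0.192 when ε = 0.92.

Require 13/(n·0.92²) ≤ 0.192, i.e. n ≥ 13/(0.192·0.92²) = 79.996.
The smallest integer n is 80.

80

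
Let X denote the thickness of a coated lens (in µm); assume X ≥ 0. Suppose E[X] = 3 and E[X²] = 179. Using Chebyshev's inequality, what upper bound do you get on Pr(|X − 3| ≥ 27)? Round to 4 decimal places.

Var(X) = E[X²] − (E[X])² = 179 − 9 = 170.
Chebyshev's inequality: Pr(|X − μ| ≥ t) ≤ Var(X)/t² = 170/729 = 0.2332.

0.2332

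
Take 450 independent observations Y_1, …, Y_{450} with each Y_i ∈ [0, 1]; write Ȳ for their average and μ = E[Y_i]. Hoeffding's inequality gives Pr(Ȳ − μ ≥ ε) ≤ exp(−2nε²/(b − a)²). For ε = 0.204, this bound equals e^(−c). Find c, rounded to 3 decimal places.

c = 2nε²/(b − a)² = 2·450·0.204² / 1² = 37.4544.

37.454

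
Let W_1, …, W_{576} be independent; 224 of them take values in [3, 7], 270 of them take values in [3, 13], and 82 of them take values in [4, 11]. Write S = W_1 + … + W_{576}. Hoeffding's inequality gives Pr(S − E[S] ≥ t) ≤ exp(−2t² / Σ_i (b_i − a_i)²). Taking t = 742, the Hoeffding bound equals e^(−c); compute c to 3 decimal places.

31.823

Σ(b_i − a_i)² = 224·4² + 270·10² + 82·7² = 34602.
c = 2t² / 34602 = 2·742² / 34602 = 31.8227.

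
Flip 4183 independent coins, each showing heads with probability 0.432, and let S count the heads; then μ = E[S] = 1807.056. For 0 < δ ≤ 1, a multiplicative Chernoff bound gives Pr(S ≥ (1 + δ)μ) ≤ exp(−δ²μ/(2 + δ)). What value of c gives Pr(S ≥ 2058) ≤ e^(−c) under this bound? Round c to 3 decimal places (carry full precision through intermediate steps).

16.293

Write 2058 = (1 + δ)μ, so δ = 2058/1807.056 − 1 = 0.138869…
Then the exponent is δ²μ/(2 + δ) = (2058 − μ)² / (μ·(2 + δ)) = 16.292879.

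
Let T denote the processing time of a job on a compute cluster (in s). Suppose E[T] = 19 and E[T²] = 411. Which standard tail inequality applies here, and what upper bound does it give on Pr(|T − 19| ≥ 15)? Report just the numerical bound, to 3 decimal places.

The first two moments determine the variance, so Chebyshev's inequality is the sharpest standard bound available.
Var(T) = E[T²] − (E[T])² = 411 − 361 = 50.
Chebyshev's inequality: Pr(|T − μ| ≥ t) ≤ Var(T)/t² = 50/225 = 0.2222.

0.222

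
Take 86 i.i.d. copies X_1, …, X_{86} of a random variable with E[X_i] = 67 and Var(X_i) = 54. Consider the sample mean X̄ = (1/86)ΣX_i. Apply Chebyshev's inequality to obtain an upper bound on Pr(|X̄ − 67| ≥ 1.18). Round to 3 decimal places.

0.451

Var(X̄) = Var(X_i)/n = 54/86 = 0.62791.
Chebyshev: Pr(|X̄ − 67| ≥ 1.18) ≤ Var(X̄)/(1.18)² = 54/(86·1.18²) = 0.4510.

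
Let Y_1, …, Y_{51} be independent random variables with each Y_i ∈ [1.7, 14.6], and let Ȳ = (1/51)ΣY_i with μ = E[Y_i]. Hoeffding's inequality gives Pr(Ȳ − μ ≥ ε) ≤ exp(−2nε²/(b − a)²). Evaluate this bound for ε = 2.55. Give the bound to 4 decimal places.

0.0186

Exponent: 2nε²/(b − a)² = 2·51·2.55² / 12.9² = 3.98567.
Bound = exp(−3.98567) = 0.01858.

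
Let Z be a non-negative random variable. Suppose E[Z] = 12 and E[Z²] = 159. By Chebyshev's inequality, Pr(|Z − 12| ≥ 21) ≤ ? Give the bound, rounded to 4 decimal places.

Var(Z) = E[Z²] − (E[Z])² = 159 − 144 = 15.
Chebyshev's inequality: Pr(|Z − μ| ≥ t) ≤ Var(Z)/t² = 15/441 = 0.0340.

0.0340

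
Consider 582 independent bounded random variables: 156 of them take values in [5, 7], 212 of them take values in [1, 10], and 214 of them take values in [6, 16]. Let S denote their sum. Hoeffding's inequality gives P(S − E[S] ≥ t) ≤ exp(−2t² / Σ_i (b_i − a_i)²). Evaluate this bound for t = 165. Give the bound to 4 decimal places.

Σ(b_i − a_i)² = 156·2² + 212·9² + 214·10² = 39196.
Exponent = 2·165² / 39196 = 1.38917.
Bound = exp(−1.38917) = 0.24928.

0.2493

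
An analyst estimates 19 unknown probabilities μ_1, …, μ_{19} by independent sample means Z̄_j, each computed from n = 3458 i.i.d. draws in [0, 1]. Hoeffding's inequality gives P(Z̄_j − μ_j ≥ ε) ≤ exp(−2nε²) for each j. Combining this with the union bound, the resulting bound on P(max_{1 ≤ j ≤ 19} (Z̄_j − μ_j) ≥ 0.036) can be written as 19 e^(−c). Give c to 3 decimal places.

8.963

Union bound over the 19 events: P(max_{1 ≤ j ≤ 19} (Z̄_j − μ_j) ≥ 0.036) ≤ 19·exp(−2nε²) = 19 exp(−2·3458·0.036²).
So c = 2·3458·0.036² = 8.9631.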